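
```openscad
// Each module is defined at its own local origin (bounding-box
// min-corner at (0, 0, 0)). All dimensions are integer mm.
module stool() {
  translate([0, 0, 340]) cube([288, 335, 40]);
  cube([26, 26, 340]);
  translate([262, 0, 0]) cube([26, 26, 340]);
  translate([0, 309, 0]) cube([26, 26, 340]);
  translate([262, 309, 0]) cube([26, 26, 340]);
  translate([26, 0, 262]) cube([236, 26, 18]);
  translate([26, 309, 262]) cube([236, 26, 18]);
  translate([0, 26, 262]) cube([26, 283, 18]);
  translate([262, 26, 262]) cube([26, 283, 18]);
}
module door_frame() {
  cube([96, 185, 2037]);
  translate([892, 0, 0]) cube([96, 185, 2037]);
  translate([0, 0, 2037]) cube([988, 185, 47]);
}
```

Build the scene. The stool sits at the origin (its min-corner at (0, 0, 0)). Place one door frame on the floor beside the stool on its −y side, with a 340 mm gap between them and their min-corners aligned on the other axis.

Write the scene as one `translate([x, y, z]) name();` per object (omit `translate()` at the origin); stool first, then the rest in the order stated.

stool();
translate([0, -525, 0]) door_frame();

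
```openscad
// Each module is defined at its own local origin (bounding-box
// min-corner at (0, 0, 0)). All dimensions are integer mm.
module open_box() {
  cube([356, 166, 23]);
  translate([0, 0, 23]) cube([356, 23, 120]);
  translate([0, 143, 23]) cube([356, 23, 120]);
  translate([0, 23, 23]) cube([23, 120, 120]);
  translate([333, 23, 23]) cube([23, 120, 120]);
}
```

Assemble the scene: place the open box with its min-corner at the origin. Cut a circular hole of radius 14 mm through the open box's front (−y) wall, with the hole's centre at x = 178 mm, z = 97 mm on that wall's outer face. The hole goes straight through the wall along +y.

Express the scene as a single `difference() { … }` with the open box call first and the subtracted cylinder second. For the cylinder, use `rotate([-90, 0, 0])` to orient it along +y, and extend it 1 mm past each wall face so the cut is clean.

difference() {
  open_box();
  translate([178, -1, 97]) rotate([-90, 0, 0]) cylinder(h = 25, r = 14);
}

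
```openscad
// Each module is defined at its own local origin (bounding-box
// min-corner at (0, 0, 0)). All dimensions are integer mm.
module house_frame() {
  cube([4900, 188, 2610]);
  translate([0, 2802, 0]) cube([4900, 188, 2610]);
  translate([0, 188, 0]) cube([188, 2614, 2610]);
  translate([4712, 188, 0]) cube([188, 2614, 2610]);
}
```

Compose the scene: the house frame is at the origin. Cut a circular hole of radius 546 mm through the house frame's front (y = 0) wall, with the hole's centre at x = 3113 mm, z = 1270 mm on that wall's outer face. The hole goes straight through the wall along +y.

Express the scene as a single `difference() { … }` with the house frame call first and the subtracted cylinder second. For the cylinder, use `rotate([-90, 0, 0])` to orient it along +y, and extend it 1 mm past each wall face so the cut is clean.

difference() {
  house_frame();
  translate([3113, -1, 1270]) rotate([-90, 0, 0]) cylinder(h = 190, r = 546);
}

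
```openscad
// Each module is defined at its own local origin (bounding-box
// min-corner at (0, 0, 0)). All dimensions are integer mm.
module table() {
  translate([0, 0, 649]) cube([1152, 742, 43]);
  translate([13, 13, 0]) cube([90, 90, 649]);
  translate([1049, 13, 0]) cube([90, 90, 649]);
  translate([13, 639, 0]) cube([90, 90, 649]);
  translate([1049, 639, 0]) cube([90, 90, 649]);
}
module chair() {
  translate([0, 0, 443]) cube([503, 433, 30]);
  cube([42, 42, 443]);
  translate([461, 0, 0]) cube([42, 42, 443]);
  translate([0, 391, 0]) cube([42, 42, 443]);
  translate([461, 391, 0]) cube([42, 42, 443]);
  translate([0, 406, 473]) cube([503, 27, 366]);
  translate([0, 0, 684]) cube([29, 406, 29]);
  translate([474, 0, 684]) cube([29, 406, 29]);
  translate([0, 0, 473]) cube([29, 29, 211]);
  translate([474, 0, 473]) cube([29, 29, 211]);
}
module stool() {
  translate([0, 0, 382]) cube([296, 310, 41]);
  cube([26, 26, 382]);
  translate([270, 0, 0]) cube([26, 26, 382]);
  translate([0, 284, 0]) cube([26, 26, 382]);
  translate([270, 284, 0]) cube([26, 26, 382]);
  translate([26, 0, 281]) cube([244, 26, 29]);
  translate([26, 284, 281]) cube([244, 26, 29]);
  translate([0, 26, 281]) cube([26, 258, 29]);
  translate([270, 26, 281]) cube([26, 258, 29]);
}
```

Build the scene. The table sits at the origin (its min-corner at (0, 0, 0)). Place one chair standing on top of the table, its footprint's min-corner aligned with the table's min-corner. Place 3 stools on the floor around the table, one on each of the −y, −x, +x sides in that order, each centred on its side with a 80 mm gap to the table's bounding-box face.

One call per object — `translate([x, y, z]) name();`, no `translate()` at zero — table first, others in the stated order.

table();
translate([0, 0, 692]) chair();
translate([428, -390, 0]) stool();
translate([-376, 216, 0]) stool();
translate([1232, 216, 0]) stool();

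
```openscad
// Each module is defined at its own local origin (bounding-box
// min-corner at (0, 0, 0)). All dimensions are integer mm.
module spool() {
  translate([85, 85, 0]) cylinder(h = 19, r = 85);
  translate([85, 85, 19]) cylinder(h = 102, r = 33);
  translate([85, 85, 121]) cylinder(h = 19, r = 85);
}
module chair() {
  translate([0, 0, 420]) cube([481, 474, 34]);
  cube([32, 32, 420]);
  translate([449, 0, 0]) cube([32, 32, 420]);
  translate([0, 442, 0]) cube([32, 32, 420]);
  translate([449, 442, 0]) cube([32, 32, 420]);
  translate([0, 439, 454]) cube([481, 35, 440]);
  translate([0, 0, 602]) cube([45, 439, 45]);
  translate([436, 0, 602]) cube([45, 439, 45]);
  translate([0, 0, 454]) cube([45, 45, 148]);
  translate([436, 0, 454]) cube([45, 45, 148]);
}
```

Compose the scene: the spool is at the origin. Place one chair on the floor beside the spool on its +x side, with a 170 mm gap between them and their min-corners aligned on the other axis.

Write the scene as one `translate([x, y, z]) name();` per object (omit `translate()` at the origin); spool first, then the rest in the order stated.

spool();
translate([340, 0, 0]) chair();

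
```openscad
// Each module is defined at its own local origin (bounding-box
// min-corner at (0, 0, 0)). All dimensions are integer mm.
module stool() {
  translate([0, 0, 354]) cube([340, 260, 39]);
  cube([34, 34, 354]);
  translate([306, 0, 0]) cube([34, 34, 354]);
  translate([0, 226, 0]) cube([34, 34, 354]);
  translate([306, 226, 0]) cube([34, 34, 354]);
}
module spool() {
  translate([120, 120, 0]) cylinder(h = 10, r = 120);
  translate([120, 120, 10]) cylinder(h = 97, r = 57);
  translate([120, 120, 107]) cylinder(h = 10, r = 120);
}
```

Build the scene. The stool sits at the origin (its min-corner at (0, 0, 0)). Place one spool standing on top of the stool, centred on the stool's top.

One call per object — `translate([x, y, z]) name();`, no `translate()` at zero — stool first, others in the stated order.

stool();
translate([50, 10, 393]) spool();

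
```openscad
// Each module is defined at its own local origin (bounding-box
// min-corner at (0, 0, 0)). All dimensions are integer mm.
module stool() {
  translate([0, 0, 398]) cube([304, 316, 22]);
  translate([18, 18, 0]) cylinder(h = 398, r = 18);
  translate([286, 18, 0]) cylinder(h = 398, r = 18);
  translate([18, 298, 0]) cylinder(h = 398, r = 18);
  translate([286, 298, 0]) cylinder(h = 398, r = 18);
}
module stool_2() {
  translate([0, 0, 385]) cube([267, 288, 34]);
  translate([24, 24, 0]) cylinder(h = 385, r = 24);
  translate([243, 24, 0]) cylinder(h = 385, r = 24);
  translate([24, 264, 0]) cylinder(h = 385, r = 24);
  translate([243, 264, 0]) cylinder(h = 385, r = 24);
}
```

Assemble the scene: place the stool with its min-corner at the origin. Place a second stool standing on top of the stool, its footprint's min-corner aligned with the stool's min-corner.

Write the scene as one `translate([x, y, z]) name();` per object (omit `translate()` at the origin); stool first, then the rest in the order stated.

stool();
translate([0, 0, 420]) stool_2();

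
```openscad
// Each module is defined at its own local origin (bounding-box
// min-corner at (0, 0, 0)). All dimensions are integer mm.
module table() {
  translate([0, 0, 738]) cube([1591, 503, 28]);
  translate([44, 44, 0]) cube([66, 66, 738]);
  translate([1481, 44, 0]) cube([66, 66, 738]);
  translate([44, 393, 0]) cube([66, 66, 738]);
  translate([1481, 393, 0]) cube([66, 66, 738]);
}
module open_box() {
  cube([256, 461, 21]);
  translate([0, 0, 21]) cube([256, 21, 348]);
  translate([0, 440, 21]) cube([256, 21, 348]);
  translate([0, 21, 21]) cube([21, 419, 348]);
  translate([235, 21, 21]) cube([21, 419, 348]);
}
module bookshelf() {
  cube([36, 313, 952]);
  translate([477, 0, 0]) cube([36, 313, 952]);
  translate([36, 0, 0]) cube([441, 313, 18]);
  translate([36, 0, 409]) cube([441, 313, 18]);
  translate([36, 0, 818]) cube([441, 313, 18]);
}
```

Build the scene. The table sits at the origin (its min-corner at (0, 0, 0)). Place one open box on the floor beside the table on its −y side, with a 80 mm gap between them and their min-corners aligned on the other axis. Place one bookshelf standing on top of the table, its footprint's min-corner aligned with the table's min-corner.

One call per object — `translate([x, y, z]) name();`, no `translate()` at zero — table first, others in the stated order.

table();
translate([0, -541, 0]) open_box();
translate([0, 0, 766]) bookshelf();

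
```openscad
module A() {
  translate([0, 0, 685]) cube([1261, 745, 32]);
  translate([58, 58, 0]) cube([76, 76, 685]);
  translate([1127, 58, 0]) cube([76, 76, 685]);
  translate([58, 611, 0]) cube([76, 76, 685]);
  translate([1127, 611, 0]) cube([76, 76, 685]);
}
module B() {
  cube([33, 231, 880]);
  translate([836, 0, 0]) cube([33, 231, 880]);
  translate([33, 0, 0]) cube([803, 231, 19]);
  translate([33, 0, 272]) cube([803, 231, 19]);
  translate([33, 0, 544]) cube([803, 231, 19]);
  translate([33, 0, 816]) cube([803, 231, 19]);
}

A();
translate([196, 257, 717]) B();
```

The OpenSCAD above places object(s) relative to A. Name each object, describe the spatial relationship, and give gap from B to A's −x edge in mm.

A is a table. B is a bookshelf. The bookshelf is on top of the table, centred. The gap from the bookshelf to the table's −x edge is 196 mm.

The bookshelf's min-x is at 196; the table's min-x is 0; gap = 196 mm.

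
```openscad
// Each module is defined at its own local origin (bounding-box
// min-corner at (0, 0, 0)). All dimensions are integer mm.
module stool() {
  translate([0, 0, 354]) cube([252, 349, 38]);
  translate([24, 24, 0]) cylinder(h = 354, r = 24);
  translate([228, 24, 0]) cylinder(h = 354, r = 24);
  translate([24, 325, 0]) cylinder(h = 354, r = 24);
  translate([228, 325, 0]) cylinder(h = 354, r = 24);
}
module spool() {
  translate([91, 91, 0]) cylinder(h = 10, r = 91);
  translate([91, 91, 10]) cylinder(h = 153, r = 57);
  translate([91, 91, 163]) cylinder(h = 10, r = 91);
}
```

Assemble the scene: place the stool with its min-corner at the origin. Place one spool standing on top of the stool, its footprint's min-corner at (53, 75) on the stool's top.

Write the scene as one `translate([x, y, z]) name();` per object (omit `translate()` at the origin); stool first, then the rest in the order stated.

stool();
translate([53, 75, 392]) spool();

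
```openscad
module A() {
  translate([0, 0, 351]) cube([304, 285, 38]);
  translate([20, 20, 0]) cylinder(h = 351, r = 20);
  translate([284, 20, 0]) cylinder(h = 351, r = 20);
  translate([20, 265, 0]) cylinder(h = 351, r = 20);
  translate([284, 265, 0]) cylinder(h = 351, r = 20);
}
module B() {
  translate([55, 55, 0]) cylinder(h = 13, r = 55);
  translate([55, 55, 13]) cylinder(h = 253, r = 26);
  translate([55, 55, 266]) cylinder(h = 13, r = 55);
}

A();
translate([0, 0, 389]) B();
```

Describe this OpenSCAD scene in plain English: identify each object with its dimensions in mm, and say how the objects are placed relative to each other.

A is a simple wooden stool: a rectangular seat 304 mm (x) by 285 mm (y), 38 mm thick, top face at z = 389 mm, on four round legs, each 40 mm in diameter. The legs rest on z = 0, each leg's axis is inset half a diameter from the nearest pair of seat edges (so the leg's bounding box is flush with the corner).

B is a spool: two coaxial disc flanges of radius 55 mm and thickness 13 mm, joined by a core cylinder of radius 26 mm and height 253 mm. The lower flange rests on z = 0 and the three cylinders share a vertical axis.

The spool is on top of the stool.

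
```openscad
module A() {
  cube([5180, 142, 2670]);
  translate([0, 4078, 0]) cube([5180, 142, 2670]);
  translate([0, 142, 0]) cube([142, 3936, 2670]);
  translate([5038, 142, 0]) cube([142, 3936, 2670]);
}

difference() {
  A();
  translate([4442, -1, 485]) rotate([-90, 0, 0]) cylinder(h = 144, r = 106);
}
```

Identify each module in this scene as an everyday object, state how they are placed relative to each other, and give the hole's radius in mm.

The subtracted cylinder has r = 106 mm.

A is a house frame. The house frame has a circular hole through its front wall. The hole's radius is 106 mm.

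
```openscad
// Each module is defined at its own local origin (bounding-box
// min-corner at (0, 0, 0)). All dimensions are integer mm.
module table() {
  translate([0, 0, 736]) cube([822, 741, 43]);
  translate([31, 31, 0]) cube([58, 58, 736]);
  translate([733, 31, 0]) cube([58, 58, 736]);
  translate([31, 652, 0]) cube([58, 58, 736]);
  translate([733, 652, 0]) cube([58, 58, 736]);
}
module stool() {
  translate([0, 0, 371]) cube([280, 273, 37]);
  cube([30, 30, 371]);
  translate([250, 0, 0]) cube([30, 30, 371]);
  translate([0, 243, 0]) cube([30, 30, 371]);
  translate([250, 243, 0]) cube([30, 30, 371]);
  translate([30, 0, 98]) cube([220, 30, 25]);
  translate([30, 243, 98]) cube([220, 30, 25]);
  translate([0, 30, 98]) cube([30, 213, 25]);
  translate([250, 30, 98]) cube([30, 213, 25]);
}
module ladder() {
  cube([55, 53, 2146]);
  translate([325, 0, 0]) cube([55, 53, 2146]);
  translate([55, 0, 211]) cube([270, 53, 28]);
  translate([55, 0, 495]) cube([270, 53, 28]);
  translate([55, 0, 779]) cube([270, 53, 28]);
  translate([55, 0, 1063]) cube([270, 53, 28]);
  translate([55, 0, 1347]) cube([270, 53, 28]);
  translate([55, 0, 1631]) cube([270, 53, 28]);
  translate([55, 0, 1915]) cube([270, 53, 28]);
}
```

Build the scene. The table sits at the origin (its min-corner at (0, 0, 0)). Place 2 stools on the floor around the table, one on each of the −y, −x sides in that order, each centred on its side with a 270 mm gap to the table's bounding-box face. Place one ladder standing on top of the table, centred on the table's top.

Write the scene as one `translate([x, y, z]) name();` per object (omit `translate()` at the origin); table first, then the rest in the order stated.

table();
translate([271, -543, 0]) stool();
translate([-550, 234, 0]) stool();
translate([221, 344, 779]) ladder();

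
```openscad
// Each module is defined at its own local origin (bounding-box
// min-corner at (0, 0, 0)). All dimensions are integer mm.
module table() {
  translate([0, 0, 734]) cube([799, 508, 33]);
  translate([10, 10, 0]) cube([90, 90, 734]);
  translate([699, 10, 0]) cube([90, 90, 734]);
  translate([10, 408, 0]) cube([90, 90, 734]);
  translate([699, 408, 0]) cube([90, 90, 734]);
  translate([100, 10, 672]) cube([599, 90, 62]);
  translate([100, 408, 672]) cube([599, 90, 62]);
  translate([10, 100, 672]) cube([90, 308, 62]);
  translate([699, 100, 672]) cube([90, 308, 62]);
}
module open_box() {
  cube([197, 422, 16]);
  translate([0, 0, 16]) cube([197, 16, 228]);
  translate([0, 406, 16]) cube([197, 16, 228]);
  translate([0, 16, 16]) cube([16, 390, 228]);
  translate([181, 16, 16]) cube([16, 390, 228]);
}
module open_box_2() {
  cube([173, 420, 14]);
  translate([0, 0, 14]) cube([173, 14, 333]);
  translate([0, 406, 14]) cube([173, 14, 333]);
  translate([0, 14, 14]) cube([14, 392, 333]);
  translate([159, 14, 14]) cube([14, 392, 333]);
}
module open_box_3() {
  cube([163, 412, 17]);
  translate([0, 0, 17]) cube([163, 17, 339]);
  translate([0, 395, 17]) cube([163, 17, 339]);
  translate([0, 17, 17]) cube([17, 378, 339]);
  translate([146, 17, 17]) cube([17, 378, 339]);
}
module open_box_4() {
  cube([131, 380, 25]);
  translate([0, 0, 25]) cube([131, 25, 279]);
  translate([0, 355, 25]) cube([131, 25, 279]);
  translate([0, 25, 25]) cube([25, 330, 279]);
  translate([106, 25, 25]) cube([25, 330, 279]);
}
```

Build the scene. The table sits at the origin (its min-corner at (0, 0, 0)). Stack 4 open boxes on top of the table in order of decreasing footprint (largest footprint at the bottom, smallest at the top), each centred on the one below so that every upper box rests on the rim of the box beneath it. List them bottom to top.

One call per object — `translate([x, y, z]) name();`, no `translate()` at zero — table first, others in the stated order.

table();
translate([301, 43, 767]) open_box();
translate([313, 44, 1011]) open_box_2();
translate([318, 48, 1358]) open_box_3();
translate([334, 64, 1714]) open_box_4();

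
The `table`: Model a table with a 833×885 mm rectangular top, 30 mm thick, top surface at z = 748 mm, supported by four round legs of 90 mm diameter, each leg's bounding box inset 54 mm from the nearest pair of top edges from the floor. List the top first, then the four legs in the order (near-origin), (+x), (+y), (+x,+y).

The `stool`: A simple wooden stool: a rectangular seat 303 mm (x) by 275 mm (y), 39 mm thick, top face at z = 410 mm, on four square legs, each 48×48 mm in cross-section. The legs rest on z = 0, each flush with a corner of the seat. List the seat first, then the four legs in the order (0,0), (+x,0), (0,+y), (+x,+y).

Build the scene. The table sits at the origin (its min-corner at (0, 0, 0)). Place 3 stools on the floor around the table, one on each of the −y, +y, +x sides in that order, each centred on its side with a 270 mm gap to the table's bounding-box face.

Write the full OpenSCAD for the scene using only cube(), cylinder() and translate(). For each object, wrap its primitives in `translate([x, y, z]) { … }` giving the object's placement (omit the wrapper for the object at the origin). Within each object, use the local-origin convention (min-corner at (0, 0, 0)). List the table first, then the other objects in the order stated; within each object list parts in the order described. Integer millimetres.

translate([0, 0, 718]) cube([833, 885, 30]);
translate([99, 99, 0]) cylinder(h = 718, r = 45);
translate([734, 99, 0]) cylinder(h = 718, r = 45);
translate([99, 786, 0]) cylinder(h = 718, r = 45);
translate([734, 786, 0]) cylinder(h = 718, r = 45);
translate([265, -545, 0]) {
  translate([0, 0, 371]) cube([303, 275, 39]);
  cube([48, 48, 371]);
  translate([255, 0, 0]) cube([48, 48, 371]);
  translate([0, 227, 0]) cube([48, 48, 371]);
  translate([255, 227, 0]) cube([48, 48, 371]);
}
translate([265, 1155, 0]) {
  translate([0, 0, 371]) cube([303, 275, 39]);
  cube([48, 48, 371]);
  translate([255, 0, 0]) cube([48, 48, 371]);
  translate([0, 227, 0]) cube([48, 48, 371]);
  translate([255, 227, 0]) cube([48, 48, 371]);
}
translate([1103, 305, 0]) {
  translate([0, 0, 371]) cube([303, 275, 39]);
  cube([48, 48, 371]);
  translate([255, 0, 0]) cube([48, 48, 371]);
  translate([0, 227, 0]) cube([48, 48, 371]);
  translate([255, 227, 0]) cube([48, 48, 371]);
}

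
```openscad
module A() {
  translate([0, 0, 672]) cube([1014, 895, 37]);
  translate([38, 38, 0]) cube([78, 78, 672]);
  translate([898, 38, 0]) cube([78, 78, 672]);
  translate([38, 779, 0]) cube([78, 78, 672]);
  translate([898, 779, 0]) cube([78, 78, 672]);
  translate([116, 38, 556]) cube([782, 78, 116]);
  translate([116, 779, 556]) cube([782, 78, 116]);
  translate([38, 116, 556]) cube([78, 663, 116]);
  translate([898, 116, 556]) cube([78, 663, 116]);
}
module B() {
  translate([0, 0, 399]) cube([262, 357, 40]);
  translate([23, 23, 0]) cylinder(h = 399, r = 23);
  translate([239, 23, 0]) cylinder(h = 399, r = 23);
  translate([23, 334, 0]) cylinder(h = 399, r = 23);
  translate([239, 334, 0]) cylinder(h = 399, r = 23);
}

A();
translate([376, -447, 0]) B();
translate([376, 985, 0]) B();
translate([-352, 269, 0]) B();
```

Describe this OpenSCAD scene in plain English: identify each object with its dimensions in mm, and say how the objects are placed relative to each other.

A is a table with a 1014×895 mm rectangular top, 37 mm thick, top surface at z = 709 mm, supported by four 78×78 mm square legs, each inset 38 mm from the nearest pair of top edges, running from the floor. Four apron rails, 78 mm thick and 116 mm tall, run between adjacent legs with their top edges flush with the underside of the top and their outer faces flush with the legs' outer faces.

B is a four-legged stool. The seat is 262×357 mm, 40 mm thick, top at z = 439 mm. It stands on four round legs, each 46 mm in diameter, from z = 0 to the seat underside, each leg's axis is inset half a diameter from the nearest pair of seat edges (so the leg's bounding box is flush with the corner).

Three stools sit around the table at the −y, +y, −x sides.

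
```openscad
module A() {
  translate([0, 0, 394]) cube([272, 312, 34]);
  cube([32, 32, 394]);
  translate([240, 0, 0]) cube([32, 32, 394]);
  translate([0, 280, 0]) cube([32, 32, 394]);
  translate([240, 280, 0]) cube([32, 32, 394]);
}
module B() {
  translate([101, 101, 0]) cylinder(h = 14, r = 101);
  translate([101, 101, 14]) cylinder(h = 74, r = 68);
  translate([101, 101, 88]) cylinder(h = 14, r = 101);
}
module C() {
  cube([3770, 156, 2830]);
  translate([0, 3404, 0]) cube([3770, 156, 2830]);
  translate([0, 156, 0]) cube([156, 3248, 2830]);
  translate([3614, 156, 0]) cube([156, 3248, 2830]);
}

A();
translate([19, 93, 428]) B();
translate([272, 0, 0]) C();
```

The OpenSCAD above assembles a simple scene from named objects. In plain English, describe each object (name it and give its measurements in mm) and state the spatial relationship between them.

A is a four-legged stool. The seat is 272×312 mm, 34 mm thick, top at z = 428 mm. It stands on four square legs, each 32×32 mm in cross-section, from z = 0 to the seat underside, each flush with a corner of the seat.

B is a spool: two coaxial disc flanges of radius 101 mm and thickness 14 mm, joined by a core cylinder of radius 68 mm and height 74 mm. The lower flange rests on z = 0 and the three cylinders share a vertical axis.

C is a box-shaped house frame (walls only): outside footprint 3770×3560 mm, wall height 2830 mm, wall thickness 156 mm. The two y-facing walls run the full x-width; the two x-facing walls fit between the inner faces of the y-facing walls.

The spool is on top of the stool. The house frame is against the stool's +x side, with their −y faces flush.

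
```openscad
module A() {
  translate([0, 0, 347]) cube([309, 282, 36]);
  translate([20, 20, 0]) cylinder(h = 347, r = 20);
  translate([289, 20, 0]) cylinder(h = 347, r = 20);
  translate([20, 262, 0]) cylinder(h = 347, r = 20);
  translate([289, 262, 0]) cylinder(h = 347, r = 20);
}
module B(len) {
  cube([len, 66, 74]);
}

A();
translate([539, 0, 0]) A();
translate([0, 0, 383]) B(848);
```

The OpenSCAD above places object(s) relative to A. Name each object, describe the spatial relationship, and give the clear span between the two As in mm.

Second stool starts at x = 539; first ends at x = 309; clear span = 539 − 309 = 230 mm.

A is a stool. B is a beam. A beam spans the tops of two stools. The clear span between the two stools is 230 mm.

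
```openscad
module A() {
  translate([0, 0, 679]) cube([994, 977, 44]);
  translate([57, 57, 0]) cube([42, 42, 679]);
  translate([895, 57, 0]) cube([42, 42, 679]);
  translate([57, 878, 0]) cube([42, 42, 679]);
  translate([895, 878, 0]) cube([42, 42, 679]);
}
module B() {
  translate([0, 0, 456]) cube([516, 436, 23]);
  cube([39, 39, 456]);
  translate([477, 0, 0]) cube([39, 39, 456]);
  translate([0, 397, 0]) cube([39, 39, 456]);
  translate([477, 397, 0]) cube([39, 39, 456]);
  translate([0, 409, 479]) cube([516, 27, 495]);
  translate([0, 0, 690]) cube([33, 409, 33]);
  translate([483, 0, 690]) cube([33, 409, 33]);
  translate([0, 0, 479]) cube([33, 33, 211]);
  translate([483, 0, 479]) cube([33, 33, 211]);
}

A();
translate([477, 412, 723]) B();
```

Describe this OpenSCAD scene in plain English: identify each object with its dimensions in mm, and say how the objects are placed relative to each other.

A is a rectangular dining table. The top is 994×977×44 mm with its upper surface at z = 723 mm. It stands on four 42×42 mm square legs, each inset 57 mm from the nearest pair of top edges, running from the floor to the underside of the top.

B is a chair: 516×436 mm seat, 23 mm thick, top at z = 479 mm, on four 39 mm square corner legs flush with the seat edges. A 27 mm thick backrest slab spans the full seat width, extending 495 mm above the seat top, its back face flush with the seat's +y edge. Two armrests of 33×33 mm section run along each side from the seat's front edge to the front of the backrest, top faces 244 mm above the seat top and outer faces flush with the seat's x-edges; a 33×33 mm post under the front of each armrest stands on the seat at the front corner.

The chair is on top of the table.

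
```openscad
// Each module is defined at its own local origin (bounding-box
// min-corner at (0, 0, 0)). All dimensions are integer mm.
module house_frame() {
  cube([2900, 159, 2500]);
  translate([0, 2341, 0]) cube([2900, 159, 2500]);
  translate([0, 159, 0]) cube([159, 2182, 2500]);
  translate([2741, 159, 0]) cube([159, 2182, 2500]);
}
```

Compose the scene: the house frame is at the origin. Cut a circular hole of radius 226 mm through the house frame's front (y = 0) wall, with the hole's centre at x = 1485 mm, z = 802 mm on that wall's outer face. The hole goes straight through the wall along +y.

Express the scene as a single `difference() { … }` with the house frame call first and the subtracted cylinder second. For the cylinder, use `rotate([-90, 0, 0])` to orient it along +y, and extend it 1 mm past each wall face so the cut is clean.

difference() {
  house_frame();
  translate([1485, -1, 802]) rotate([-90, 0, 0]) cylinder(h = 161, r = 226);
}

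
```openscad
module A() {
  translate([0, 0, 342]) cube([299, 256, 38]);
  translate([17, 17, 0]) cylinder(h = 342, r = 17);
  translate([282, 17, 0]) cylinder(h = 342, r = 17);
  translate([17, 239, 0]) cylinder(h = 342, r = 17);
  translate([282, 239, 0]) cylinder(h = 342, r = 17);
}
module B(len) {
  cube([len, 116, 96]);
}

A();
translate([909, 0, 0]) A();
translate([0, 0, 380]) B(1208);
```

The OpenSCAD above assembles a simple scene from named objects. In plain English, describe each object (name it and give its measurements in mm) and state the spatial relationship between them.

A is a four-legged stool. The seat is 299×256 mm, 38 mm thick, top at z = 380 mm. It stands on four round legs, each 34 mm in diameter, from z = 0 to the seat underside, each leg's axis is inset half a diameter from the nearest pair of seat edges (so the leg's bounding box is flush with the corner).

B is a rectangular beam 1208 mm long (x), 116 mm deep (y), 96 mm thick (z).

The beam spans the tops of two stools placed 610 mm apart, resting at z = 380 mm.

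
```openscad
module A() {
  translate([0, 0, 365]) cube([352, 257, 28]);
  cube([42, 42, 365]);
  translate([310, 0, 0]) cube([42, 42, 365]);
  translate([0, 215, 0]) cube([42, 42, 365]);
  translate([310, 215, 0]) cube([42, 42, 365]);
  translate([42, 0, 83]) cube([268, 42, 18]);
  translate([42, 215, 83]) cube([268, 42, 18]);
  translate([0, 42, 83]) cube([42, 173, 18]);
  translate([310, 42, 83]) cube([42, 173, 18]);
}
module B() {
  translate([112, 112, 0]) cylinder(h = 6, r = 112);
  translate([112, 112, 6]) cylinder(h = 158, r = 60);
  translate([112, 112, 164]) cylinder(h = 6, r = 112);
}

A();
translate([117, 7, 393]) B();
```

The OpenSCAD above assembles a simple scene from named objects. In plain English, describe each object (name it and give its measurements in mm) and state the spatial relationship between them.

A is a simple wooden stool: a rectangular seat 352 mm (x) by 257 mm (y), 28 mm thick, top face at z = 393 mm, on four square legs, each 42×42 mm in cross-section. The legs rest on z = 0, each flush with a corner of the seat. Four stretchers, 42 mm wide and 18 mm tall, connect adjacent legs with their undersides at z = 83 mm, each running between the inner faces of the legs it joins and aligned with the legs' outer faces on the other axis.

B is a spool: two coaxial disc flanges of radius 112 mm and thickness 6 mm, joined by a core cylinder of radius 60 mm and height 158 mm. The lower flange rests on z = 0 and the three cylinders share a vertical axis.

The spool is on top of the stool.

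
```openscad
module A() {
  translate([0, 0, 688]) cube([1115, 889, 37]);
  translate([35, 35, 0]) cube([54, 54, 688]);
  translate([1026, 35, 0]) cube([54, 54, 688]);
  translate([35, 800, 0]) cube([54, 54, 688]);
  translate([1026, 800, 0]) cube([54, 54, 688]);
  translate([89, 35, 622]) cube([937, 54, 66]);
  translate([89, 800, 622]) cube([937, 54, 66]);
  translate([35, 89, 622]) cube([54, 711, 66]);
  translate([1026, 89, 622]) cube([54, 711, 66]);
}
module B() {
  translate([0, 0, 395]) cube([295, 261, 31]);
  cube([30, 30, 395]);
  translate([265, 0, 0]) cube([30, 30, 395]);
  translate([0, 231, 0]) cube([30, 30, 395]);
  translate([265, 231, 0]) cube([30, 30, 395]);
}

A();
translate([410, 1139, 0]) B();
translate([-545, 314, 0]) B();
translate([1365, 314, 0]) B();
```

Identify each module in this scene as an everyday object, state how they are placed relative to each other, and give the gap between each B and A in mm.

Each stool's nearest face is 250 mm from the table's bounding box.

A is a table. B is a stool. Three stools sit around the table at the +y, −x, +x sides. The gap between each stool and the table is 250 mm.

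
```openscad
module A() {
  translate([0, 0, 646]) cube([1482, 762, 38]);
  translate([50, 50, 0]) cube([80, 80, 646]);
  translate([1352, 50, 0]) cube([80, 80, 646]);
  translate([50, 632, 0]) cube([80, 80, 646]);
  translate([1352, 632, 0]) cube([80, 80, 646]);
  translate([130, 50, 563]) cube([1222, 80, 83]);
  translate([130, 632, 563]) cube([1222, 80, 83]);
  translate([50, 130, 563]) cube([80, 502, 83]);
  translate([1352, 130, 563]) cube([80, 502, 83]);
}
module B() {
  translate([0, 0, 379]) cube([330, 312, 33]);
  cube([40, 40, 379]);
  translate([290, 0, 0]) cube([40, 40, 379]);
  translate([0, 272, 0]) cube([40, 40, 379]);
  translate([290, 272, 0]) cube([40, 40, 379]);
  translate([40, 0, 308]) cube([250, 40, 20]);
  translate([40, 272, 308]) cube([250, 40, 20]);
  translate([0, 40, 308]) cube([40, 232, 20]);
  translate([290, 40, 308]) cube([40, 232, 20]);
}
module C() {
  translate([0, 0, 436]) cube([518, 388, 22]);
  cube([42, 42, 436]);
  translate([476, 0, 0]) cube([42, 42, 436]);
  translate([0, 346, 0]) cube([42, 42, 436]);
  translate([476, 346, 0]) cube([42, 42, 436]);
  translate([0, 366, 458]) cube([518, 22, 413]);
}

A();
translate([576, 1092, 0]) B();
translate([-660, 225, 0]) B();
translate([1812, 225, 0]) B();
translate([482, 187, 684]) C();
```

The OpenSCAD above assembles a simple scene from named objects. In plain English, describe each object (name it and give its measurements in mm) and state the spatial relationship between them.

A is a table: top 1482 mm (x) × 762 mm (y), 38 mm thick, upper face at z = 684 mm, on four 80×80 mm square legs, each inset 50 mm from the nearest pair of top edges, running from z = 0 to the bottom of the top. Four apron rails, 80 mm thick and 83 mm tall, run between adjacent legs with their top edges flush with the underside of the top and their outer faces flush with the legs' outer faces.

B is a simple wooden stool: a rectangular seat 330 mm (x) by 312 mm (y), 33 mm thick, top face at z = 412 mm, on four square legs, each 40×40 mm in cross-section. The legs rest on z = 0, each flush with a corner of the seat. Four stretchers, 40 mm wide and 20 mm tall, connect adjacent legs with their undersides at z = 308 mm, each running between the inner faces of the legs it joins and aligned with the legs' outer faces on the other axis.

C is a chair: 518×388 mm seat, 22 mm thick, top at z = 458 mm, on four 42 mm square corner legs flush with the seat edges. A 22 mm thick backrest slab spans the full seat width, extending 413 mm above the seat top, its back face flush with the seat's +y edge.

Three stools sit around the table at the +y, −x, +x sides. The chair is on top of the table, centred.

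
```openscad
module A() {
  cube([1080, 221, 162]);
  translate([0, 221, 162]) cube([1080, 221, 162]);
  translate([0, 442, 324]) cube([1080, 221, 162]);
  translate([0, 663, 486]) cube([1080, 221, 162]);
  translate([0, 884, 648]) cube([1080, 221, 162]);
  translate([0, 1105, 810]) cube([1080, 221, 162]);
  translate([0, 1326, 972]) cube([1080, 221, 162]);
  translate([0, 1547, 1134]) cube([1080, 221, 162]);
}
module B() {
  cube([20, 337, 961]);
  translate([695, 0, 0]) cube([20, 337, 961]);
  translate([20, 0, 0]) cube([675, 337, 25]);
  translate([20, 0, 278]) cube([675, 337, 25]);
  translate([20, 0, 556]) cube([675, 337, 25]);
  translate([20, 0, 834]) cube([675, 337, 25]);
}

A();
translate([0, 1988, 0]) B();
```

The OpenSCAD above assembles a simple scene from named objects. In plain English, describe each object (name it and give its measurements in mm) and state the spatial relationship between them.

A is a straight staircase of 8 solid steps. Each step is 1080 mm wide (x), 221 mm deep (y, the going) and 162 mm tall (the rise). The first step rests on the floor; each subsequent step sits one going further in +y and one rise higher in +z, directly behind and above the previous step with no overlap.

B is an open bookshelf. Two side panels, each 20 mm thick, 337 mm deep and 961 mm tall, stand 715 mm apart (outside-to-outside). Between them sit 4 shelves, each 25 mm thick and 337 mm deep, spanning the full gap between the sides. The bottom shelf rests on the floor (its underside at z = 0) and the clear gap between one shelf's top and the next shelf's underside is 253 mm.

The bookshelf is on the floor beside the staircase on its +y side.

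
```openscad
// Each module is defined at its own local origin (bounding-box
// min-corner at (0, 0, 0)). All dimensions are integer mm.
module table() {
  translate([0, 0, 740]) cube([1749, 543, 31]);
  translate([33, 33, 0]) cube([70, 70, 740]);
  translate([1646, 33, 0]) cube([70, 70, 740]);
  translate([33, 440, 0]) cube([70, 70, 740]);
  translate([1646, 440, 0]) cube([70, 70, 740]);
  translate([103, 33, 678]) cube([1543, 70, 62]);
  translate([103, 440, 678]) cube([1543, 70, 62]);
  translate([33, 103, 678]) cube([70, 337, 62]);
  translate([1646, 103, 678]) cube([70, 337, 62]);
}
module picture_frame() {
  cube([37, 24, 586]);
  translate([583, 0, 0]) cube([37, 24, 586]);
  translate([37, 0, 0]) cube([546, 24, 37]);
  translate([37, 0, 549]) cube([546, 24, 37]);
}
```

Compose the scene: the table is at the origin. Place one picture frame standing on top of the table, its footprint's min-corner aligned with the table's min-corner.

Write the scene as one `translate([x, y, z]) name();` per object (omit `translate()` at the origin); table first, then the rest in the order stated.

table();
translate([0, 0, 771]) picture_frame();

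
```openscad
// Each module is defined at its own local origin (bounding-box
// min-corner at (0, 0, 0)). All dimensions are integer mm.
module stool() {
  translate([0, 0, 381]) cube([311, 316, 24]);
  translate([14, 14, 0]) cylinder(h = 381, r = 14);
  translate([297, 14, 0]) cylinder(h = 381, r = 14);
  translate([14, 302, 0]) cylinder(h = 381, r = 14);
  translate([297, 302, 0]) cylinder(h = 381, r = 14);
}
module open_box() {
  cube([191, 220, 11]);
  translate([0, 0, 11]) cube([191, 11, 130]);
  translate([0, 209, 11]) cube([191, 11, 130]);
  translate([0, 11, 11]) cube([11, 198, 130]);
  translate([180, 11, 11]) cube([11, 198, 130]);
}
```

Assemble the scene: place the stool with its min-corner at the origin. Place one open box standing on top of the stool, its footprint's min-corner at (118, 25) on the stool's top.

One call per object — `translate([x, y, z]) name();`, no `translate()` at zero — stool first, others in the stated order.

stool();
translate([118, 25, 405]) open_box();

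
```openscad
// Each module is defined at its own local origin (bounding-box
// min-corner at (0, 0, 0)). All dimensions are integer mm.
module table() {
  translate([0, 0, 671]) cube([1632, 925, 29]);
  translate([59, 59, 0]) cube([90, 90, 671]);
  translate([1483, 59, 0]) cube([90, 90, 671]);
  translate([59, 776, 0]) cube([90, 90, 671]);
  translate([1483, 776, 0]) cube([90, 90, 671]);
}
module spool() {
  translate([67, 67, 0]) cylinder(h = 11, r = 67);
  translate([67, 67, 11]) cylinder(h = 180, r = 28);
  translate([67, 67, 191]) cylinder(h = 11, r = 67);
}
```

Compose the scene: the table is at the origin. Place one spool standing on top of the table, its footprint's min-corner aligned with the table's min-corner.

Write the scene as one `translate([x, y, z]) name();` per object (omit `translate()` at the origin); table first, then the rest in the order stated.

table();
translate([0, 0, 700]) spool();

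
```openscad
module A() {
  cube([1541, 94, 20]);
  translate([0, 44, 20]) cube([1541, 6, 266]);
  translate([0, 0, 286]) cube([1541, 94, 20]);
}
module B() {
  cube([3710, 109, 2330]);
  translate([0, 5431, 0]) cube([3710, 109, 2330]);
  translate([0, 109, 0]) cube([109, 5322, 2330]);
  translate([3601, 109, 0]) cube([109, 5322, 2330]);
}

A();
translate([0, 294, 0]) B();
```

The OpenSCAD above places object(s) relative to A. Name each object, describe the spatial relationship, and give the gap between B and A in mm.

A is an I-beam. B is a house frame. The house frame is on the floor beside the I-beam on its +y side. The gap between the house frame and the I-beam is 200 mm.

The house frame's nearest face is 200 mm from the I-beam's +y face.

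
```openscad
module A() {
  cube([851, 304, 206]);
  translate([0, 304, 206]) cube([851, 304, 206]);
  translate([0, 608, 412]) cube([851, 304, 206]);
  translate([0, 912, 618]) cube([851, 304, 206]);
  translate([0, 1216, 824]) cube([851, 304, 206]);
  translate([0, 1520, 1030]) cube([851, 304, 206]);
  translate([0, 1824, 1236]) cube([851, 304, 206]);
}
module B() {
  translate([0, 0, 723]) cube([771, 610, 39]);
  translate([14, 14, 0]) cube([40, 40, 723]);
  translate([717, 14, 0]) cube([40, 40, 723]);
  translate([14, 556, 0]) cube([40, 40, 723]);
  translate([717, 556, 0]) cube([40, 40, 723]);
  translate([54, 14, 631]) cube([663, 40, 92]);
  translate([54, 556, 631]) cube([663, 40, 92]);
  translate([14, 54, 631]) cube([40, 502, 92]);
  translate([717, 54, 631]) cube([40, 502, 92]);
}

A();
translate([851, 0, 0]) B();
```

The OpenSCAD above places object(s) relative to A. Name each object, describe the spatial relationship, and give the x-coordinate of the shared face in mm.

A is a staircase. B is a table. The table is against the staircase's +x side, with their −y faces flush. The x-coordinate of the shared face is 851 mm.

The staircase's +x face and the table's −x face are both at x = 851 mm.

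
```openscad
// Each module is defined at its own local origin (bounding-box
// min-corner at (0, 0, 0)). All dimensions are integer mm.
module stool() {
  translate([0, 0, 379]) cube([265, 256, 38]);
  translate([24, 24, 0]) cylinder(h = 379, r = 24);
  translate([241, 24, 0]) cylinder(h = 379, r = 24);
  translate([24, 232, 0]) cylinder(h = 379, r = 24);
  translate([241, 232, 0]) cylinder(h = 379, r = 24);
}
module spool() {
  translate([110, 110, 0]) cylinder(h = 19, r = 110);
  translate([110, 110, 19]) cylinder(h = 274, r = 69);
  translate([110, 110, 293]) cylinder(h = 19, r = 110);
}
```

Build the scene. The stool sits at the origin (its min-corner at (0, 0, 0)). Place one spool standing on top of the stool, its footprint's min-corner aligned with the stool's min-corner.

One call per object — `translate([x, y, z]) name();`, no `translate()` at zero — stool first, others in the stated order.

stool();
translate([0, 0, 417]) spool();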